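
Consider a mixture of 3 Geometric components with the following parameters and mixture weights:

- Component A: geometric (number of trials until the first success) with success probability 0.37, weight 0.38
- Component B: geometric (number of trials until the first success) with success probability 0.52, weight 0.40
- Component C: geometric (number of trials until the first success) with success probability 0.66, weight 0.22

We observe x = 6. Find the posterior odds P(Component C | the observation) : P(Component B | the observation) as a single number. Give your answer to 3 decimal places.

0.124

Posterior odds = (w_i f_i(x)) / (w_j f_j(x)); the normalising sum cancels.
Component likelihoods at x = 6:
  p_A = 0.37·(1−0.37)^5 = 0.37·0.0992437 = 0.0367202
  p_B = 0.52·(1−0.52)^5 = 0.52·0.0254804 = 0.0132498
  p_C = 0.66·(1−0.66)^5 = 0.66·0.00454354 = 0.00299874
Posterior odds = (w_C·p_C) / (w_B·p_B) = (0.22·0.00299874) / (0.40·0.0132498) = 0.000659722 / 0.00529992 ≈ 0.124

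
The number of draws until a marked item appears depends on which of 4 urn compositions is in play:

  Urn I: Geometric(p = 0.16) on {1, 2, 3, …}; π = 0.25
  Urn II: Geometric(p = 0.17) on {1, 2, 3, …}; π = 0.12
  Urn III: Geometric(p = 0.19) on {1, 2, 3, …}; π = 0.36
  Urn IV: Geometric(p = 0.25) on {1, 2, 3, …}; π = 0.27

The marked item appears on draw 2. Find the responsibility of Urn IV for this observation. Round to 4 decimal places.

Apply Bayes' rule: the posterior for each component is proportional to its prior times its likelihood at x.
Component likelihoods at x = 2:
  f_I = 0.16·(1−0.16)^1 = 0.16·0.84 = 0.1344
  f_II = 0.17·(1−0.17)^1 = 0.17·0.83 = 0.1411
  f_III = 0.19·(1−0.19)^1 = 0.19·0.81 = 0.1539
  f_IV = 0.25·(1−0.25)^1 = 0.25·0.75 = 0.1875
Weight by the priors:
  w_I·f_I = 0.25 × 0.1344 = 0.0336
  w_II·f_II = 0.12 × 0.1411 = 0.016932
  w_III·f_III = 0.36 × 0.1539 = 0.055404
  w_IV·f_IV = 0.27 × 0.1875 = 0.050625
Normaliser: 0.0336 + 0.016932 + 0.055404 + 0.050625 = 0.156561
P(Urn IV | data) ≈ 0.3234

0.3234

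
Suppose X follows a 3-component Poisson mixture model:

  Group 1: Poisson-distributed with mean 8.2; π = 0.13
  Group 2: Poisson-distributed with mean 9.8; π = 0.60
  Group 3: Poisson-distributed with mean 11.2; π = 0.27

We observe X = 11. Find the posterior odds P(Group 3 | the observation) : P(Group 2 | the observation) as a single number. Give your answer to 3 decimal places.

Only the two components matter; the odds are (π_i f_i(x)) / (π_j f_j(x)).
Poisson probabilities:
  f_1 = e^(−8.2)·8.2^11/11! = 0.07755
  f_2 = e^(−9.8)·9.8^11/11! = 0.111236
  f_3 = e^(−11.2)·11.2^11/11! = 0.119164
0.0321742 / 0.0667416 ≈ 0.482

0.482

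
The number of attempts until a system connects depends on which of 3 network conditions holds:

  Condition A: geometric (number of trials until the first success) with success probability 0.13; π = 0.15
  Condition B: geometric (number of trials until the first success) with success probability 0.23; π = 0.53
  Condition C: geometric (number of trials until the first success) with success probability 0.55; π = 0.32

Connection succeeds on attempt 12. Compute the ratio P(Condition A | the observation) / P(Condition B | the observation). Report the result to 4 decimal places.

0.6128

Posterior odds = (π_i f_i(x)) / (π_j f_j(x)); the normalising sum cancels.
Geometric probabilities:
  f_A = 0.0280967
  f_B = 0.0129756
  f_C = 8.42753e-05
Posterior odds = (π_A·f_A) / (π_B·f_B) = (0.15·0.0280967) / (0.53·0.0129756) = 0.0042145 / 0.00687704 ≈ 0.6128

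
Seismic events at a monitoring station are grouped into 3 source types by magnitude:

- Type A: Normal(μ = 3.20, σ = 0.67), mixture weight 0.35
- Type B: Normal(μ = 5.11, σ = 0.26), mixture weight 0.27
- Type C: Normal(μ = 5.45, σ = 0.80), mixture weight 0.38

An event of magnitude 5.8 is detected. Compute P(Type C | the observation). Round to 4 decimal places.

0.9330

Apply Bayes' rule: the posterior for each component is proportional to its prior times its likelihood at x.
Component likelihoods at x = 5.8:
  L_A = (1/(0.67·√(2π)))·exp(−(5.8−3.20)²/(2·0.67²)) = 0.595436·exp(-7.52952) = 0.000319748
  L_B = (1/(0.26·√(2π)))·exp(−(5.8−5.11)²/(2·0.26²)) = 1.534393·exp(-3.52145) = 0.0453514
  L_C = (1/(0.80·√(2π)))·exp(−(5.8−5.45)²/(2·0.80²)) = 0.498678·exp(-0.09570) = 0.453165
Weight by the priors:
  π_A·L_A = 0.35 × 0.000319748 = 0.000111912
  π_B·L_B = 0.27 × 0.0453514 = 0.0122449
  π_C·L_C = 0.38 × 0.453165 = 0.172203
Sum: 0.000111912 + 0.0122449 + 0.172203 = 0.18456
P(Type C | 5.8) ≈ 0.9330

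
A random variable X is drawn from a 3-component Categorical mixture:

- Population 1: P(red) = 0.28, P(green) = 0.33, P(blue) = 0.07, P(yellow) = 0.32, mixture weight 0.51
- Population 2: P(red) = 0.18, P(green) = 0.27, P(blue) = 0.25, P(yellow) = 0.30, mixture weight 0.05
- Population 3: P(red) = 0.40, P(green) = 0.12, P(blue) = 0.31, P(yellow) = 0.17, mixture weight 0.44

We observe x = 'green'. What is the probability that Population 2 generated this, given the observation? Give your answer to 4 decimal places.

P(component k | x) = π_k·f_k(x) / marginal(x), where marginal(x) = Σ_j π_j·f_j(x).
Evaluate each component's likelihood at the observed value:
  p_1 = 0.33
  p_2 = 0.27
  p_3 = 0.12
Unnormalised posteriors:
  π_1·p_1 = 0.51 × 0.33 = 0.1683
  π_2·p_2 = 0.05 × 0.27 = 0.0135
  π_3·p_3 = 0.44 × 0.12 = 0.0528
Evidence: 0.1683 + 0.0135 + 0.0528 = 0.2346
P(Population 2 | the observation) ≈ 0.0575

0.0575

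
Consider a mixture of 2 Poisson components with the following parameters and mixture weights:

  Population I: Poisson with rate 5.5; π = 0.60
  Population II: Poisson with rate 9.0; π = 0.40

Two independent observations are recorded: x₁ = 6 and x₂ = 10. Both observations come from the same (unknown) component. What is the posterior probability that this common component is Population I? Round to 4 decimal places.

0.3836

By Bayes' theorem, P(k | x) = P(Z=k) f_k(x) / Σ_j P(Z=j) f_j(x).
Since both observations come from the same component, the likelihood for component k is f_k(x₁)·f_k(x₂).
  f_I = [e^(−5.5)·5.5^6/6! = 0.157117] × [0.0285262] = 0.00448196
  f_II = [e^(−9.0)·9.0^6/6! = 0.0910903] × [0.11858] = 0.0108015
Unnormalised posteriors:
  P(Z=I)·f_I = 0.60 × 0.00448196 = 0.00268918
  P(Z=II)·f_II = 0.40 × 0.0108015 = 0.0043206
Denominator: 0.00268918 + 0.0043206 = 0.00700978
Responsibility of Population I: 0.00268918 / 0.00700978 ≈ 0.3836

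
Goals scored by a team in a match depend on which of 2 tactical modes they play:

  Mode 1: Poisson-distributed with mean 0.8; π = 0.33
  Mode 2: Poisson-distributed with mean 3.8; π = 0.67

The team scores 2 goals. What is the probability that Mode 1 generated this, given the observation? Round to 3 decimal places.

The responsibility of component k is π_k f_k(x) divided by Σ_j π_j f_j(x).
Evaluate each component's likelihood at the observed value:
  p_1 = e^(−0.8)·0.8^2/2! = 0.143785
  p_2 = e^(−3.8)·3.8^2/2! = 0.161517
Prior × likelihood for each component:
  π_1·p_1 = 0.33 × 0.143785 = 0.0474491
  π_2·p_2 = 0.67 × 0.161517 = 0.108216
Evidence: 0.0474491 + 0.108216 = 0.155666
Responsibility of Mode 1: 0.0474491 / 0.155666 ≈ 0.305

0.305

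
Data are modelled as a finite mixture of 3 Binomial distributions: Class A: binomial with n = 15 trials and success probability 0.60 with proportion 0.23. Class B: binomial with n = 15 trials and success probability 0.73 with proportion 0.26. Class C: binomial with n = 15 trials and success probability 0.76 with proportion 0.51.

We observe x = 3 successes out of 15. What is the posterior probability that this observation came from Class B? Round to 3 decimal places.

0.018

Posterior ∝ prior × likelihood, so P(k | x) ∝ P(Z=k) f_k(x); normalise over all components.
Component likelihoods at x = 3 successes out of 15:
  p_A = C(15,3)·0.60^3·0.40^12 = 455·0.216·1.67772e-05 = 0.00164886
  p_B = C(15,3)·0.73^3·0.27^12 = 455·0.389017·1.50095e-07 = 2.65672e-05
  p_C = C(15,3)·0.76^3·0.24^12 = 455·0.438976·3.65203e-08 = 7.29436e-06
Unnormalised posteriors:
  P(Z=A)·p_A = 0.23 × 0.00164886 = 0.000379239
  P(Z=B)·p_B = 0.26 × 2.65672e-05 = 6.90746e-06
  P(Z=C)·p_C = 0.51 × 7.29436e-06 = 3.72012e-06
Normaliser: 0.000379239 + 6.90746e-06 + 3.72012e-06 = 0.000389866
P(Class B | x) ≈ 0.018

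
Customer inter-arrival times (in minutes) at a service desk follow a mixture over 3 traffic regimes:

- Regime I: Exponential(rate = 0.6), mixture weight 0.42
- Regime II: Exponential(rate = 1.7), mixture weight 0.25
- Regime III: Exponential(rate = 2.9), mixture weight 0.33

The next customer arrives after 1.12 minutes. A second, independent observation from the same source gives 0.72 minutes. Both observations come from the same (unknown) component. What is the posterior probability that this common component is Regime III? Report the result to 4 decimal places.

Posterior ∝ prior × likelihood, so P(k | x) ∝ P(Z=k) f_k(x); normalise over all components.
Since both observations come from the same component, the likelihood for component k is f_k(x₁)·f_k(x₂).
  f_I = [0.6·e^(−0.6·1.12) = 0.6·e^(−0.6720) = 0.306412] × [0.389526] = 0.119355
  f_II = [1.7·e^(−1.7·1.12) = 1.7·e^(−1.9040) = 0.253252] × [0.499888] = 0.126597
  f_III = [2.9·e^(−2.9·1.12) = 2.9·e^(−3.2480) = 0.11267] × [0.359411] = 0.0404949
Unnormalised posteriors:
  P(Z=I)·f_I = 0.42 × 0.119355 = 0.0501292
  P(Z=II)·f_II = 0.25 × 0.126597 = 0.0316493
  P(Z=III)·f_III = 0.33 × 0.0404949 = 0.0133633
Evidence: 0.0501292 + 0.0316493 + 0.0133633 = 0.0951419
P(Regime III | data) = 0.0133633 / 0.0951419 ≈ 0.1405

0.1405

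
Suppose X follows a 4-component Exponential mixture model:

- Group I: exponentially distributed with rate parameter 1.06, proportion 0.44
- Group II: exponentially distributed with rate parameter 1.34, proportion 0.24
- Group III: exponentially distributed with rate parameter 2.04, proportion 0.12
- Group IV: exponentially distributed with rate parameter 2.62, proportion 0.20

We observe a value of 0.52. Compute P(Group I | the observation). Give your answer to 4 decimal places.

The responsibility of component k is P(Z=k) f_k(x) divided by Σ_j P(Z=j) f_j(x).
Exponential densities:
  f_I = 1.06·e^(−1.06·0.52) = 1.06·e^(−0.5512) = 0.610833
  f_II = 1.34·e^(−1.34·0.52) = 1.34·e^(−0.6968) = 0.667557
  f_III = 2.04·e^(−2.04·0.52) = 2.04·e^(−1.0608) = 0.706205
  f_IV = 2.62·e^(−2.62·0.52) = 2.62·e^(−1.3624) = 0.670839
Weight by the priors:
  P(Z=I)·f_I = 0.44 × 0.610833 = 0.268767
  P(Z=II)·f_II = 0.24 × 0.667557 = 0.160214
  P(Z=III)·f_III = 0.12 × 0.706205 = 0.0847446
  P(Z=IV)·f_IV = 0.20 × 0.670839 = 0.134168
Evidence: 0.268767 + 0.160214 + 0.0847446 + 0.134168 = 0.647893
So the posterior for Group I is 0.268767 / 0.647893 ≈ 0.4148.

0.4148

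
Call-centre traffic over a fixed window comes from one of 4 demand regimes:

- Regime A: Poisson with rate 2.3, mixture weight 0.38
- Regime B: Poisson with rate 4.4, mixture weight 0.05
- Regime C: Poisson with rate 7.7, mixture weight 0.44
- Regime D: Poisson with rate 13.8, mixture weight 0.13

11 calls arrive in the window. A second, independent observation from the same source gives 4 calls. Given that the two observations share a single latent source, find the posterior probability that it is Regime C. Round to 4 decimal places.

By Bayes' theorem, P(k | x) = w_k f_k(x) / Σ_j w_j f_j(x).
Since both observations come from the same component, the likelihood for component k is f_k(x₁)·f_k(x₂).
  p_A = [2.39317e-05] × [0.116902] = 2.79767e-06
  p_B = [0.00368068] × [0.191736] = 0.000705719
  p_C = [0.0639992] × [0.0663261] = 0.00424482
  p_D = [0.0879529] × [0.00153476] = 0.000134987
Prior × likelihood for each component:
  w_A·p_A = 0.38 × 2.79767e-06 = 1.06311e-06
  w_B·p_B = 0.05 × 0.000705719 = 3.52859e-05
  w_C·p_C = 0.44 × 0.00424482 = 0.00186772
  w_D·p_D = 0.13 × 0.000134987 = 1.75483e-05
Evidence: 1.06311e-06 + 3.52859e-05 + 0.00186772 + 1.75483e-05 = 0.00192162
P(Regime C | x₁, x₂) ≈ 0.9720

0.9720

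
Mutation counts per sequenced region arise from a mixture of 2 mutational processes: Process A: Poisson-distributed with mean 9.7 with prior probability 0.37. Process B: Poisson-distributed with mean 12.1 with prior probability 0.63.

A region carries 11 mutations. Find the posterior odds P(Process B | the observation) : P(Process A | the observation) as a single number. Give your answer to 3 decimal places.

1.758

Since P(k|x) ∝ π_k f_k(x), the posterior odds are π_i f_i(x) / (π_j f_j(x)).
Poisson probabilities:
  p_A = e^(−9.7)·9.7^11/11! = 0.109819
  p_B = e^(−12.1)·12.1^11/11! = 0.113376
Odds = (0.63/0.37) × (0.113376/0.109819) = 1.7027 × 1.03239 ≈ 1.758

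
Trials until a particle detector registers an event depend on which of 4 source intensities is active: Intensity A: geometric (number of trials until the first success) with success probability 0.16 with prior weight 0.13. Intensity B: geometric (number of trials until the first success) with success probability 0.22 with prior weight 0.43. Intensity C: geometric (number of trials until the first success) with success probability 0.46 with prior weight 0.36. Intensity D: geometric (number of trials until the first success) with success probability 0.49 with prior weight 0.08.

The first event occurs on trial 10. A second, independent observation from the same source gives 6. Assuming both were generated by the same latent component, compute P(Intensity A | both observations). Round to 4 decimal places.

0.3060

The responsibility of component k is π_k f_k(x) divided by Σ_j π_j f_j(x).
Since both observations come from the same component, the likelihood for component k is f_k(x₁)·f_k(x₂).
  f_A = [0.16·(1−0.16)^9 = 0.16·0.208216 = 0.0333145] × [0.0669139] = 0.0022292
  f_B = [0.22·(1−0.22)^9 = 0.22·0.106869 = 0.0235112] × [0.0635178] = 0.00149338
  f_C = [0.46·(1−0.46)^9 = 0.46·0.00390431 = 0.00179598] × [0.0211216] = 3.7934e-05
  f_D = [0.49·(1−0.49)^9 = 0.49·0.00233417 = 0.00114374] × [0.0169062] = 1.93364e-05
Multiply by the mixture weights:
  π_A·f_A = 0.13 × 0.0022292 = 0.000289797
  π_B·f_B = 0.43 × 0.00149338 = 0.000642153
  π_C·f_C = 0.36 × 3.7934e-05 = 1.36562e-05
  π_D·f_D = 0.08 × 1.93364e-05 = 1.54691e-06
Denominator: 0.000289797 + 0.000642153 + 1.36562e-05 + 1.54691e-06 = 0.000947152
P(Intensity A | x₁, x₂) = 0.000289797 / 0.000947152 ≈ 0.3060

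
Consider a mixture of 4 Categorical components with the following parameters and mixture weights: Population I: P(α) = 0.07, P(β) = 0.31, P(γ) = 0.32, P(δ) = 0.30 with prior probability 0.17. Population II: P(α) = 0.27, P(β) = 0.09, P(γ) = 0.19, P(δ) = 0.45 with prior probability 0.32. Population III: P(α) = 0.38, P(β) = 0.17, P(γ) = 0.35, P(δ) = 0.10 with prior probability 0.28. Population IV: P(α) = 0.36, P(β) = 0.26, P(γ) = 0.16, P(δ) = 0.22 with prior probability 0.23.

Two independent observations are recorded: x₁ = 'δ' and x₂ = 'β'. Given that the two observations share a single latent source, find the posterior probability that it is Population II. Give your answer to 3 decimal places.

0.278

Apply Bayes' rule: the posterior for each component is proportional to its prior times its likelihood at x.
Since both observations come from the same component, the likelihood for component k is f_k(x₁)·f_k(x₂).
  L_I = [P(δ | comp) = 0.30] × [0.31] = 0.093
  L_II = [P(δ | comp) = 0.45] × [0.09] = 0.0405
  L_III = [P(δ | comp) = 0.10] × [0.17] = 0.017
  L_IV = [P(δ | comp) = 0.22] × [0.26] = 0.0572
Weight by the priors:
  π_I·L_I = 0.17 × 0.093 = 0.01581
  π_II·L_II = 0.32 × 0.0405 = 0.01296
  π_III·L_III = 0.28 × 0.017 = 0.00476
  π_IV·L_IV = 0.23 × 0.0572 = 0.013156
Marginal: 0.01581 + 0.01296 + 0.00476 + 0.013156 = 0.046686
P(Population II | x₁, x₂) = 0.01296 / 0.046686 ≈ 0.278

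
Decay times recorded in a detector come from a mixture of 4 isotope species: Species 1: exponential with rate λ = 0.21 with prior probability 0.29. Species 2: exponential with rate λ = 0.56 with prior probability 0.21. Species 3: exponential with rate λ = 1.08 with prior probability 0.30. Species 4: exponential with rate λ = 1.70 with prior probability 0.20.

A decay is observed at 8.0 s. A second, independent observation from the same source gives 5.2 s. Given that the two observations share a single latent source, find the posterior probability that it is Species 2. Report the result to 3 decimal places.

0.048

The responsibility of component k is P(Z=k) f_k(x) divided by Σ_j P(Z=j) f_j(x).
Since both observations come from the same component, the likelihood for component k is f_k(x₁)·f_k(x₂).
  L_1 = [0.21·e^(−0.21·8.0) = 0.21·e^(−1.6800) = 0.0391385] × [0.0704644] = 0.00275787
  L_2 = [0.56·e^(−0.56·8.0) = 0.56·e^(−4.4800) = 0.00634671] × [0.0304455] = 0.000193229
  L_3 = [1.08·e^(−1.08·8.0) = 1.08·e^(−8.6400) = 0.000191038] × [0.0039303] = 7.50837e-07
  L_4 = [1.70·e^(−1.70·8.0) = 1.70·e^(−13.6000) = 2.10884e-06] × [0.000246199] = 5.19194e-10
Multiply by the mixture weights:
  P(Z=1)·L_1 = 0.29 × 0.00275787 = 0.000799783
  P(Z=2)·L_2 = 0.21 × 0.000193229 = 4.0578e-05
  P(Z=3)·L_3 = 0.30 × 7.50837e-07 = 2.25251e-07
  P(Z=4)·L_4 = 0.20 × 5.19194e-10 = 1.03839e-10
Marginal: 0.000799783 + 4.0578e-05 + 2.25251e-07 + 1.03839e-10 = 0.000840587
Responsibility of Species 2: 4.0578e-05 / 0.000840587 ≈ 0.048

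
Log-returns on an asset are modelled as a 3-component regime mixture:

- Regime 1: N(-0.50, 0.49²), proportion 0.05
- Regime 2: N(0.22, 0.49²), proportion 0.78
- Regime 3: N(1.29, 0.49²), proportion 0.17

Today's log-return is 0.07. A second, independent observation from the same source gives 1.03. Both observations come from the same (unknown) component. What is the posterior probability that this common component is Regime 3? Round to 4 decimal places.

0.0338

Apply Bayes' rule: the posterior for each component is proportional to its prior times its likelihood at x.
Since both observations come from the same component, the likelihood for component k is f_k(x₁)·f_k(x₂).
  L_1 = [(1/(0.49·√(2π)))·exp(−(0.07−-0.50)²/(2·0.49²)) = 0.814168·exp(-0.67659) = 0.413879] × [0.00621722] = 0.00257318
  L_2 = [(1/(0.49·√(2π)))·exp(−(0.07−0.22)²/(2·0.49²)) = 0.814168·exp(-0.04686) = 0.7769] × [0.207651] = 0.161324
  L_3 = [(1/(0.49·√(2π)))·exp(−(0.07−1.29)²/(2·0.49²)) = 0.814168·exp(-3.09954) = 0.0366944] × [0.707255] = 0.0259523
Unnormalised posteriors:
  w_1·L_1 = 0.05 × 0.00257318 = 0.000128659
  w_2·L_2 = 0.78 × 0.161324 = 0.125833
  w_3·L_3 = 0.17 × 0.0259523 = 0.0044119
Normaliser: 0.000128659 + 0.125833 + 0.0044119 = 0.130374
P(Regime 3 | x) ≈ 0.0338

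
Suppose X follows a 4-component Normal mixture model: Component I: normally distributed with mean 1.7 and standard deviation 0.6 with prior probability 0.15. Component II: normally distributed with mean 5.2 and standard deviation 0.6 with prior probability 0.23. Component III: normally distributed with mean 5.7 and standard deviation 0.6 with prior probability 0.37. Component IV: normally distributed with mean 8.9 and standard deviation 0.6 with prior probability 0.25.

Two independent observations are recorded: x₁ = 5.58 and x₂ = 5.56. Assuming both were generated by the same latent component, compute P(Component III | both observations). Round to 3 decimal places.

0.692

By Bayes' theorem, P(k | x) = P(Z=k) f_k(x) / Σ_j P(Z=j) f_j(x).
Since both observations come from the same component, the likelihood for component k is f_k(x₁)·f_k(x₂).
  p_I = [5.5226e-10] × [6.84726e-10] = 3.78147e-19
  p_II = [0.544075] × [0.555374] = 0.302165
  p_III = [0.651738] × [0.647048] = 0.421706
  p_IV = [1.49346e-07] × [1.24122e-07] = 1.85371e-14
Unnormalised posteriors:
  P(Z=I)·p_I = 0.15 × 3.78147e-19 = 5.67221e-20
  P(Z=II)·p_II = 0.23 × 0.302165 = 0.069498
  P(Z=III)·p_III = 0.37 × 0.421706 = 0.156031
  P(Z=IV)·p_IV = 0.25 × 1.85371e-14 = 4.63427e-15
Sum: 5.67221e-20 + 0.069498 + 0.156031 + 4.63427e-15 = 0.225529
P(Component III | x₁,x₂) ≈ 0.692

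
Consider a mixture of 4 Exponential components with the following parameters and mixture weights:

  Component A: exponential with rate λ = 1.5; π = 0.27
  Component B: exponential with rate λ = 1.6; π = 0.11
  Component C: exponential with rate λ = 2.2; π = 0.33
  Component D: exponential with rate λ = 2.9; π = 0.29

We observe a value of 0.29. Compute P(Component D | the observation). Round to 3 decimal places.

Apply Bayes' rule: the posterior for each component is proportional to its prior times its likelihood at x.
Component likelihoods at x = 0.29:
  p_A = 0.970897
  p_B = 1.00602
  p_C = 1.16237
  p_D = 1.25071
Prior × likelihood for each component:
  π_A·p_A = 0.27 × 0.970897 = 0.262142
  π_B·p_B = 0.11 × 1.00602 = 0.110662
  π_C·p_C = 0.33 × 1.16237 = 0.383581
  π_D·p_D = 0.29 × 1.25071 = 0.362706
Normaliser: 0.262142 + 0.110662 + 0.383581 + 0.362706 = 1.11909
Responsibility of Component D: 0.362706 / 1.11909 ≈ 0.324

0.324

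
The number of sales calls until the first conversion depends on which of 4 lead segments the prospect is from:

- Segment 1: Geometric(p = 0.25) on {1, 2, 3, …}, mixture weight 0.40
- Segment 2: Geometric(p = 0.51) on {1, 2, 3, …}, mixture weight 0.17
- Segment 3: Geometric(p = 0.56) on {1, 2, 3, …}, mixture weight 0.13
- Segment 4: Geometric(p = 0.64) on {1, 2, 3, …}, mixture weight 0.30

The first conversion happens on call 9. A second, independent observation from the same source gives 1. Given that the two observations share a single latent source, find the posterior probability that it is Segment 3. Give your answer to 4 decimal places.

0.0209

P(component k | x) = w_k·f_k(x) / marginal(x), where marginal(x) = Σ_j w_j·f_j(x).
Since both observations come from the same component, the likelihood for component k is f_k(x₁)·f_k(x₂).
  p_1 = [0.25·(1−0.25)^8 = 0.25·0.100113 = 0.0250282] × [0.25] = 0.00625706
  p_2 = [0.51·(1−0.51)^8 = 0.51·0.00332329 = 0.00169488] × [0.51] = 0.000864389
  p_3 = [0.56·(1−0.56)^8 = 0.56·0.00140482 = 0.000786701] × [0.56] = 0.000440552
  p_4 = [0.64·(1−0.64)^8 = 0.64·0.000282111 = 0.000180551] × [0.64] = 0.000115553
Unnormalised posteriors:
  w_1·p_1 = 0.40 × 0.00625706 = 0.00250282
  w_2·p_2 = 0.17 × 0.000864389 = 0.000146946
  w_3·p_3 = 0.13 × 0.000440552 = 5.72718e-05
  w_4·p_4 = 0.30 × 0.000115553 = 3.46658e-05
Normaliser: 0.00250282 + 0.000146946 + 5.72718e-05 + 3.46658e-05 = 0.00274171
P(Segment 3 | x₁,x₂) = 5.72718e-05 / 0.00274171 ≈ 0.0209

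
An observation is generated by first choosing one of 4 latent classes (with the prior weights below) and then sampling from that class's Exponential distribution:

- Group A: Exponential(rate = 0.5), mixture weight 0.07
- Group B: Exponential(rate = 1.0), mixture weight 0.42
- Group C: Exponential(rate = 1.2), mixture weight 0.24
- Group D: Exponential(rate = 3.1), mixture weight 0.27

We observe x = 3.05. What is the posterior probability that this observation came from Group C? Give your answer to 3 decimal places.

0.212

P(component k | x) = π_k·f_k(x) / marginal(x), where marginal(x) = Σ_j π_j·f_j(x).
Evaluate each component's likelihood at the observed value:
  f_A = 0.108811
  f_B = 0.0473589
  f_C = 0.030879
  f_D = 0.000242721
Multiply by the mixture weights:
  π_A·f_A = 0.07 × 0.108811 = 0.00761674
  π_B·f_B = 0.42 × 0.0473589 = 0.0198907
  π_C·f_C = 0.24 × 0.030879 = 0.00741096
  π_D·f_D = 0.27 × 0.000242721 = 6.55347e-05
Normaliser: 0.00761674 + 0.0198907 + 0.00741096 + 6.55347e-05 = 0.034984
P(Group C | 3.05) ≈ 0.212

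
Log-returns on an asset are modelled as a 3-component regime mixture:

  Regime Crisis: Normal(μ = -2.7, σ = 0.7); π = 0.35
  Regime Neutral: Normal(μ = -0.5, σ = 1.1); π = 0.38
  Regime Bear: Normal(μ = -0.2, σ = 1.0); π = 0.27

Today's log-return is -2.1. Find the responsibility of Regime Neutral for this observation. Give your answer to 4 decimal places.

Posterior ∝ prior × likelihood, so P(k | x) ∝ w_k f_k(x); normalise over all components.
Evaluate each component's likelihood at the observed value:
  L_Crisis = (1/(0.7·√(2π)))·exp(−(-2.1−-2.7)²/(2·0.7²)) = 0.569918·exp(-0.36735) = 0.394707
  L_Neutral = (1/(1.1·√(2π)))·exp(−(-2.1−-0.5)²/(2·1.1²)) = 0.362675·exp(-1.05785) = 0.125921
  L_Bear = (1/(1.0·√(2π)))·exp(−(-2.1−-0.2)²/(2·1.0²)) = 0.398942·exp(-1.80500) = 0.0656158
Unnormalised posteriors:
  w_Crisis·L_Crisis = 0.35 × 0.394707 = 0.138148
  w_Neutral·L_Neutral = 0.38 × 0.125921 = 0.04785
  w_Bear·L_Bear = 0.27 × 0.0656158 = 0.0177163
Denominator: 0.138148 + 0.04785 + 0.0177163 = 0.203714
P(Regime Neutral | data) = 0.04785 / 0.203714 ≈ 0.2349

0.2349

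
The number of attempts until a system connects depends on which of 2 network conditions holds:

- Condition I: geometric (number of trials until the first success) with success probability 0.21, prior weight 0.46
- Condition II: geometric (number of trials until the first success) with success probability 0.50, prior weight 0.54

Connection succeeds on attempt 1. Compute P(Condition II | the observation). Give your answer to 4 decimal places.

0.7365

Apply Bayes' rule: the posterior for each component is proportional to its prior times its likelihood at x.
Component likelihoods at x = 1:
  f_I = 0.21·(1−0.21)^0 = 0.21·1 = 0.21
  f_II = 0.50·(1−0.50)^0 = 0.50·1 = 0.5
Weight by the priors:
  π_I·f_I = 0.46 × 0.21 = 0.0966
  π_II·f_II = 0.54 × 0.5 = 0.27
Normaliser: 0.0966 + 0.27 = 0.3666
P(Condition II | data) ≈ 0.7365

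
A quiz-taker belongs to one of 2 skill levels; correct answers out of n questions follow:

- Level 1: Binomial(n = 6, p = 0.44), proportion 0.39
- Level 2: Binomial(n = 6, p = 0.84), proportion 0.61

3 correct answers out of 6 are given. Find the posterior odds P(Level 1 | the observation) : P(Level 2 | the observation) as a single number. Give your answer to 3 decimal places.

The posterior odds equal the prior odds times the likelihood ratio: (π_i/π_j)·(f_i(x)/f_j(x)).
Component likelihoods at x = 3 correct answers out of 6:
  f_1 = C(6,3)·0.44^3·0.56^3 = 20·0.085184·0.175616 = 0.299193
  f_2 = C(6,3)·0.84^3·0.16^3 = 20·0.592704·0.004096 = 0.0485543
0.116685 / 0.0296181 ≈ 3.940

3.940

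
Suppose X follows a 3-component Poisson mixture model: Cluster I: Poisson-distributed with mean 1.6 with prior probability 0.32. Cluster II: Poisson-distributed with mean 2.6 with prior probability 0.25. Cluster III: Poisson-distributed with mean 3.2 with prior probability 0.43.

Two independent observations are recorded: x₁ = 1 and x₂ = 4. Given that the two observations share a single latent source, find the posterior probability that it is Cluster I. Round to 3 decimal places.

Apply Bayes' rule: the posterior for each component is proportional to its prior times its likelihood at x.
Since both observations come from the same component, the likelihood for component k is f_k(x₁)·f_k(x₂).
  f_I = [0.323034] × [0.0551312] = 0.0178093
  f_II = [0.193111] × [0.141422] = 0.0273102
  f_III = [0.130439] × [0.178093] = 0.0232303
Prior × likelihood for each component:
  π_I·f_I = 0.32 × 0.0178093 = 0.00569897
  π_II·f_II = 0.25 × 0.0273102 = 0.00682754
  π_III·f_III = 0.43 × 0.0232303 = 0.00998901
Denominator: 0.00569897 + 0.00682754 + 0.00998901 = 0.0225155
P(Cluster I | x₁, x₂) ≈ 0.253

0.253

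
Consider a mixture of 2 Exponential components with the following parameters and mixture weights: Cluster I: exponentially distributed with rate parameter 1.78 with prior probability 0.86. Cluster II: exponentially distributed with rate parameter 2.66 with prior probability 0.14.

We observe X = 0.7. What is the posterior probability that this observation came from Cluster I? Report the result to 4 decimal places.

0.8839

P(component k | x) = π_k·f_k(x) / marginal(x), where marginal(x) = Σ_j π_j·f_j(x).
Component likelihoods at x = 0.7:
  L_I = 0.512023
  L_II = 0.413262
Prior × likelihood for each component:
  π_I·L_I = 0.86 × 0.512023 = 0.440339
  π_II·L_II = 0.14 × 0.413262 = 0.0578567
Sum: 0.440339 + 0.0578567 = 0.498196
P(Cluster I | the observation) ≈ 0.8839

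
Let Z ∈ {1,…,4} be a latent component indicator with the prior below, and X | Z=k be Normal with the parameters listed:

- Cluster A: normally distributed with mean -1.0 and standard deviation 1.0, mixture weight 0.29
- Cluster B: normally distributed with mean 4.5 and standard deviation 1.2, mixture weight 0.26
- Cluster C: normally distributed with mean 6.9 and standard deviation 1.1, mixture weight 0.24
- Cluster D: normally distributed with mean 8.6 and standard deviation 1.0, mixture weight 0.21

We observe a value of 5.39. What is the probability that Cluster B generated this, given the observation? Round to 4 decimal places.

0.6561

P(component k | x) = P(Z=k)·f_k(x) / marginal(x), where marginal(x) = Σ_j P(Z=j)·f_j(x).
Component likelihoods at x = 5.39:
  f_A = 5.42416e-10
  f_B = 0.252512
  f_C = 0.141361
  f_D = 0.00230889
Weight by the priors:
  P(Z=A)·f_A = 0.29 × 5.42416e-10 = 1.57301e-10
  P(Z=B)·f_B = 0.26 × 0.252512 = 0.0656532
  P(Z=C)·f_C = 0.24 × 0.141361 = 0.0339266
  P(Z=D)·f_D = 0.21 × 0.00230889 = 0.000484867
Normaliser: 1.57301e-10 + 0.0656532 + 0.0339266 + 0.000484867 = 0.100065
P(Cluster B | data) = 0.0656532 / 0.100065 ≈ 0.6561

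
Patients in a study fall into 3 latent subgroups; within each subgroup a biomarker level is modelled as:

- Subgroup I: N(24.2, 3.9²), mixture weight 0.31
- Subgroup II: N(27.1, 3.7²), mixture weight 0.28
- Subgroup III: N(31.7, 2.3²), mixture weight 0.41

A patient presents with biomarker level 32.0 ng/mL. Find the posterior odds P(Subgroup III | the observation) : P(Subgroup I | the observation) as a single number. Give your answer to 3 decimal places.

The posterior odds equal the prior odds times the likelihood ratio: (π_i/π_j)·(f_i(x)/f_j(x)).
Component likelihoods at x = 32.0 ng/mL:
  p_I = 0.0138438
  p_II = 0.0448609
  p_III = 0.171984
Posterior odds = (π_III·p_III) / (π_I·p_I) = (0.41·0.171984) / (0.31·0.0138438) = 0.0705134 / 0.00429159 ≈ 16.431

16.431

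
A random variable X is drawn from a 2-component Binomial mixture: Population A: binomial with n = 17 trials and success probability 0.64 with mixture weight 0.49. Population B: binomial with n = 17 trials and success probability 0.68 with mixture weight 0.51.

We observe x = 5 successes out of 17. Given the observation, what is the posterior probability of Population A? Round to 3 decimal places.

0.745

The responsibility of component k is P(Z=k) f_k(x) divided by Σ_j P(Z=j) f_j(x).
Binomial probabilities:
  L_A = C(17,5)·0.64^5·0.36^12 = 6188·0.107374·4.73838e-06 = 0.00314833
  L_B = C(17,5)·0.68^5·0.32^12 = 6188·0.145393·1.15292e-06 = 0.00103728
Unnormalised posteriors:
  P(Z=A)·L_A = 0.49 × 0.00314833 = 0.00154268
  P(Z=B)·L_B = 0.51 × 0.00103728 = 0.000529011
Evidence: 0.00154268 + 0.000529011 = 0.00207169
So the posterior for Population A is 0.00154268 / 0.00207169 ≈ 0.745.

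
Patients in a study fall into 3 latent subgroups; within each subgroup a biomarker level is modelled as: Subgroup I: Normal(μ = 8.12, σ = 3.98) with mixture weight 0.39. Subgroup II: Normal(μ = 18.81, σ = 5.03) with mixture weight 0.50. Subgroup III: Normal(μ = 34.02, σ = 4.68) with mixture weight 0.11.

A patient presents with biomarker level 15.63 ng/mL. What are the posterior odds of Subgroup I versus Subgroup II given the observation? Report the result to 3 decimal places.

Only the two components matter; the odds are (π_i f_i(x)) / (π_j f_j(x)).
Evaluate each component's likelihood at the observed value:
  p_I = 0.0168993
  p_II = 0.0649459
  p_III = 3.782e-05
Odds = (0.39/0.50) × (0.0168993/0.0649459) = 0.78 × 0.260206 ≈ 0.203

0.203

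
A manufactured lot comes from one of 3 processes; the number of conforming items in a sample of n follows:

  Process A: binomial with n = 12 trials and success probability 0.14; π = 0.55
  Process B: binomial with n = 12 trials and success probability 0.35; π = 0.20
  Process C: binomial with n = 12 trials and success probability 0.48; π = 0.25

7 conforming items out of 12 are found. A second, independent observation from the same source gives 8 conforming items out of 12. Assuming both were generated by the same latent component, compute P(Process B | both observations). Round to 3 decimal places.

The responsibility of component k is P(Z=k) f_k(x) divided by Σ_j P(Z=j) f_j(x).
Since both observations come from the same component, the likelihood for component k is f_k(x₁)·f_k(x₂).
  p_A = [C(12,7)·0.14^7·0.86^5 = 792·1.05414e-06·0.470427 = 0.000392748] × [3.99598e-05] = 1.56941e-08
  p_B = [C(12,7)·0.35^7·0.65^5 = 792·0.000643393·0.116029 = 0.0591246] × [0.0198977] = 0.00117644
  p_C = [C(12,7)·0.48^7·0.52^5 = 792·0.00587068·0.0380204 = 0.176779] × [0.101988] = 0.0180293
Prior × likelihood for each component:
  P(Z=A)·p_A = 0.55 × 1.56941e-08 = 8.63177e-09
  P(Z=B)·p_B = 0.20 × 0.00117644 = 0.000235289
  P(Z=C)·p_C = 0.25 × 0.0180293 = 0.00450733
Normaliser: 8.63177e-09 + 0.000235289 + 0.00450733 = 0.00474262
P(Process B | data) ≈ 0.050

0.050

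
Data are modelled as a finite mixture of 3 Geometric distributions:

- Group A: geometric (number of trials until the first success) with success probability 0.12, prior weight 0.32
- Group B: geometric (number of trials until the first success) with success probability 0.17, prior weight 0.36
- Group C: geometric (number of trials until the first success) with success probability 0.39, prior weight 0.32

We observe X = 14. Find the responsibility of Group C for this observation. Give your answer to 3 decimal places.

The responsibility of component k is π_k f_k(x) divided by Σ_j π_j f_j(x).
Geometric probabilities:
  p_A = 0.12·(1−0.12)^13 = 0.12·0.189791 = 0.0227749
  p_B = 0.17·(1−0.17)^13 = 0.17·0.0887187 = 0.0150822
  p_C = 0.39·(1−0.39)^13 = 0.39·0.00161915 = 0.00063147
Unnormalised posteriors:
  π_A·p_A = 0.32 × 0.0227749 = 0.00728796
  π_B·p_B = 0.36 × 0.0150822 = 0.00542958
  π_C·p_C = 0.32 × 0.00063147 = 0.00020207
Evidence: 0.00728796 + 0.00542958 + 0.00020207 = 0.0129196
P(Group C | x) = 0.00020207 / 0.0129196 ≈ 0.016

0.016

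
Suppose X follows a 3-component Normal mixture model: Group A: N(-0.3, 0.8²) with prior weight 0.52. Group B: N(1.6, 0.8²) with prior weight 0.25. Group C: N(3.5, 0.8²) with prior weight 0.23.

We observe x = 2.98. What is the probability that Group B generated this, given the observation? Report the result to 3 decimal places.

0.233

By Bayes' theorem, P(k | x) = π_k f_k(x) / Σ_j π_j f_j(x).
Component likelihoods at x = 2.98:
  p_A = 0.000111577
  p_B = 0.112634
  p_C = 0.403715
Prior × likelihood for each component:
  π_A·p_A = 0.52 × 0.000111577 = 5.80201e-05
  π_B·p_B = 0.25 × 0.112634 = 0.0281586
  π_C·p_C = 0.23 × 0.403715 = 0.0928546
Normaliser: 5.80201e-05 + 0.0281586 + 0.0928546 = 0.121071
Responsibility of Group B: 0.0281586 / 0.121071 ≈ 0.233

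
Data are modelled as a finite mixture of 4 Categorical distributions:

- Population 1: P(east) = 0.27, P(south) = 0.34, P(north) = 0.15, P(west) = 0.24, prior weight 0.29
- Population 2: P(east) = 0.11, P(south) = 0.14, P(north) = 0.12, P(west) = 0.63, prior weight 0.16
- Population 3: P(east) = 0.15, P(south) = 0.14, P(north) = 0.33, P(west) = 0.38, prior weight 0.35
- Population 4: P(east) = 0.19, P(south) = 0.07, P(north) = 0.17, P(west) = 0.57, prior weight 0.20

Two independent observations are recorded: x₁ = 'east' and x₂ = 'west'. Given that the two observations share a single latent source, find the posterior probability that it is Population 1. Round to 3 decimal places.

The responsibility of component k is π_k f_k(x) divided by Σ_j π_j f_j(x).
Since both observations come from the same component, the likelihood for component k is f_k(x₁)·f_k(x₂).
  p_1 = [P(east | comp) = 0.27] × [0.24] = 0.0648
  p_2 = [P(east | comp) = 0.11] × [0.63] = 0.0693
  p_3 = [P(east | comp) = 0.15] × [0.38] = 0.057
  p_4 = [P(east | comp) = 0.19] × [0.57] = 0.1083
Multiply by the mixture weights:
  π_1·p_1 = 0.29 × 0.0648 = 0.018792
  π_2·p_2 = 0.16 × 0.0693 = 0.011088
  π_3·p_3 = 0.35 × 0.057 = 0.01995
  π_4·p_4 = 0.20 × 0.1083 = 0.02166
Normaliser: 0.018792 + 0.011088 + 0.01995 + 0.02166 = 0.07149
P(Population 1 | x₁, x₂) = 0.018792 / 0.07149 ≈ 0.263

0.263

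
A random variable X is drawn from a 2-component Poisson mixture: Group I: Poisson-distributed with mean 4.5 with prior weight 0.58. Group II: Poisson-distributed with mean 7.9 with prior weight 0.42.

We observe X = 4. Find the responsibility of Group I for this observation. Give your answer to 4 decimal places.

Posterior ∝ prior × likelihood, so P(k | x) ∝ π_k f_k(x); normalise over all components.
Component likelihoods at x = 4:
  f_I = e^(−4.5)·4.5^4/4! = 0.189808
  f_II = e^(−7.9)·7.9^4/4! = 0.0601687
Weight by the priors:
  π_I·f_I = 0.58 × 0.189808 = 0.110088
  π_II·f_II = 0.42 × 0.0601687 = 0.0252709
Evidence: 0.110088 + 0.0252709 = 0.135359
Responsibility of Group I: 0.110088 / 0.135359 ≈ 0.8133

0.8133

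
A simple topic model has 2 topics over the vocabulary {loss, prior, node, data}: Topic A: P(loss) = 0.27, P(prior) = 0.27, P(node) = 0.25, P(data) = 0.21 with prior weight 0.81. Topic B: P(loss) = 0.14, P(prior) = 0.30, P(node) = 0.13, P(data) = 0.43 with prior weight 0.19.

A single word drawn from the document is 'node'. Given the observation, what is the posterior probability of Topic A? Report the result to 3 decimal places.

The responsibility of component k is w_k f_k(x) divided by Σ_j w_j f_j(x).
Evaluate each component's likelihood at the observed value:
  L_A = P(node | comp) = 0.25
  L_B = P(node | comp) = 0.13
Multiply by the mixture weights:
  w_A·L_A = 0.81 × 0.25 = 0.2025
  w_B·L_B = 0.19 × 0.13 = 0.0247
Denominator: 0.2025 + 0.0247 = 0.2272
P(Topic A | the observation) = 0.2025 / 0.2272 ≈ 0.891

0.891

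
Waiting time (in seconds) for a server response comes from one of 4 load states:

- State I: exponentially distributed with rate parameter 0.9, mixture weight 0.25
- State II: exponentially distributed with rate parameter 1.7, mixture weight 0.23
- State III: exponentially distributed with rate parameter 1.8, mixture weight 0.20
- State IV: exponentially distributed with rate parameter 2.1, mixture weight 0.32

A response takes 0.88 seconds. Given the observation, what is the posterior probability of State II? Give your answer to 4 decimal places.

By Bayes' theorem, P(k | x) = π_k f_k(x) / Σ_j π_j f_j(x).
Evaluate each component's likelihood at the observed value:
  p_I = 0.407644
  p_II = 0.380842
  p_III = 0.369275
  p_IV = 0.330859
Prior × likelihood for each component:
  π_I·p_I = 0.25 × 0.407644 = 0.101911
  π_II·p_II = 0.23 × 0.380842 = 0.0875936
  π_III·p_III = 0.20 × 0.369275 = 0.073855
  π_IV·p_IV = 0.32 × 0.330859 = 0.105875
Marginal: 0.101911 + 0.0875936 + 0.073855 + 0.105875 = 0.369235
Responsibility of State II: 0.0875936 / 0.369235 ≈ 0.2372

0.2372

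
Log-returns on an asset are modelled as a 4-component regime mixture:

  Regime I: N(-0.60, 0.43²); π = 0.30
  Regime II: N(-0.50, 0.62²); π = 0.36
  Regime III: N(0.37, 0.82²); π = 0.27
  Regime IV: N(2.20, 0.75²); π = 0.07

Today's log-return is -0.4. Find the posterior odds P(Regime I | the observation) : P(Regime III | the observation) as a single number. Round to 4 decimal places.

The posterior odds equal the prior odds times the likelihood ratio: (w_i/w_j)·(f_i(x)/f_j(x)).
Normal densities:
  p_I = (1/(0.43·√(2π)))·exp(−(-0.4−-0.60)²/(2·0.43²)) = 0.927773·exp(-0.10817) = 0.832656
  p_II = (1/(0.62·√(2π)))·exp(−(-0.4−-0.50)²/(2·0.62²)) = 0.643455·exp(-0.01301) = 0.63514
  p_III = (1/(0.82·√(2π)))·exp(−(-0.4−0.37)²/(2·0.82²)) = 0.486515·exp(-0.44088) = 0.313057
  p_IV = (1/(0.75·√(2π)))·exp(−(-0.4−2.20)²/(2·0.75²)) = 0.531923·exp(-6.00889) = 0.00130684
0.249797 / 0.0845253 ≈ 2.9553

2.9553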